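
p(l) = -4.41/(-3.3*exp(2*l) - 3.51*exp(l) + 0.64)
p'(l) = -4.41*(6.6*exp(2*l) + 3.51*exp(l))/(-3.3*exp(2*l) - 3.51*exp(l) + 0.64)^2 = (-29.106*exp(l) - 15.4791)*exp(l)/(3.3*exp(2*l) + 3.51*exp(l) - 0.64)^2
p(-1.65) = 28.30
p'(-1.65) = -166.67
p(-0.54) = 1.75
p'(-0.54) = -2.96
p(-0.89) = 3.25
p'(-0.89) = -6.11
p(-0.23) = 1.04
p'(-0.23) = -1.71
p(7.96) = 0.00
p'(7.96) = -0.00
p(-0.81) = 2.80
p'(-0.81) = -5.10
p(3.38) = 0.00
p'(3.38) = -0.00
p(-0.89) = 3.25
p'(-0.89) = -6.11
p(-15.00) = -6.89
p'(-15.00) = 0.00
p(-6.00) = -6.99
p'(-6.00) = -0.10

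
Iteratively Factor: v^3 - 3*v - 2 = (v + 1)*(v^2 - v - 2) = (v - 2)*(v + 1)*(v + 1)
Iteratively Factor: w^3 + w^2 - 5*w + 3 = (w - 1)*(w^2 + 2*w - 3) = (w - 1)*(w + 3)*(w - 1)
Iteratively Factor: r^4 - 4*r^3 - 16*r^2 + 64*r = (r - 4)*(r^3 - 16*r) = r*(r - 4)*(r^2 - 16) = r*(r - 4)*(r + 4)*(r - 4)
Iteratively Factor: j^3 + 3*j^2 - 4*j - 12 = (j + 2)*(j^2 + j - 6) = (j - 2)*(j + 2)*(j + 3)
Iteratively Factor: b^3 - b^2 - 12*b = (b)*(b^2 - b - 12) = b*(b - 4)*(b + 3)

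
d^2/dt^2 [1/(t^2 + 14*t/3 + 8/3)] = 6*(-9*t^2 - 42*t + 4*(3*t + 7)^2 - 24)/(3*t^2 + 14*t + 8)^3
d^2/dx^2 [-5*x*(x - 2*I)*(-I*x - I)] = 30*I*x + 20 + 10*I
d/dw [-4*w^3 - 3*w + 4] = -12*w^2 - 3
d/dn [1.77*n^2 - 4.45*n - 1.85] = 3.54*n - 4.45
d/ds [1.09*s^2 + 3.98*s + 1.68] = 2.18*s + 3.98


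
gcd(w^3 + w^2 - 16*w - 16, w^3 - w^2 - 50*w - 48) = w + 1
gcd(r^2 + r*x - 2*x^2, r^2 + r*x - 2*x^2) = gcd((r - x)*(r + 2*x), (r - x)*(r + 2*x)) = -r^2 - r*x + 2*x^2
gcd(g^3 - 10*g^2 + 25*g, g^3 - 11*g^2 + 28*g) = g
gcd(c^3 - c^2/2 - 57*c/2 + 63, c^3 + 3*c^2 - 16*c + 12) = c + 6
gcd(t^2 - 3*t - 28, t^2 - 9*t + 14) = t - 7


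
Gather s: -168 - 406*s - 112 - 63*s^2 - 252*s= -63*s^2 - 658*s - 280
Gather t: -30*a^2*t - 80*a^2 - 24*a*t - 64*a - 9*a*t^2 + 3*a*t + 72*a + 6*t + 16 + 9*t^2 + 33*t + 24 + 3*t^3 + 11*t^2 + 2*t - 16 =-80*a^2 + 8*a + 3*t^3 + t^2*(20 - 9*a) + t*(-30*a^2 - 21*a + 41) + 24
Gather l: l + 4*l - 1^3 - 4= 5*l - 5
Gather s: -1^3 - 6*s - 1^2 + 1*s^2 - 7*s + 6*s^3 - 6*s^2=6*s^3 - 5*s^2 - 13*s - 2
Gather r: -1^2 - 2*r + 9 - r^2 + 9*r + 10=-r^2 + 7*r + 18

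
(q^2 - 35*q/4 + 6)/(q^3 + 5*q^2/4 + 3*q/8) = 2*(4*q^2 - 35*q + 24)/(q*(8*q^2 + 10*q + 3))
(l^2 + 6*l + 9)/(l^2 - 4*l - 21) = (l + 3)/(l - 7)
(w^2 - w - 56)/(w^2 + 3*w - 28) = (w - 8)/(w - 4)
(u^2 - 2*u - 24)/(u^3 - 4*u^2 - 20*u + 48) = 1/(u - 2)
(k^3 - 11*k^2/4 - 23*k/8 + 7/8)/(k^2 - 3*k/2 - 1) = (-8*k^3 + 22*k^2 + 23*k - 7)/(4*(-2*k^2 + 3*k + 2))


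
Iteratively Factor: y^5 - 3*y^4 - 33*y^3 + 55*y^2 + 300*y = (y + 4)*(y^4 - 7*y^3 - 5*y^2 + 75*y) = (y - 5)*(y + 4)*(y^3 - 2*y^2 - 15*y) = y*(y - 5)*(y + 4)*(y^2 - 2*y - 15) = y*(y - 5)*(y + 3)*(y + 4)*(y - 5)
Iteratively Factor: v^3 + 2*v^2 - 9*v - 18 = (v - 3)*(v^2 + 5*v + 6) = (v - 3)*(v + 2)*(v + 3)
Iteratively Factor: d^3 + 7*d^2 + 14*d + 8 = (d + 4)*(d^2 + 3*d + 2) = (d + 2)*(d + 4)*(d + 1)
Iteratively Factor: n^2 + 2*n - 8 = (n + 4)*(n - 2)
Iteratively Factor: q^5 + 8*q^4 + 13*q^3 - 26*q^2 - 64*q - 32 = (q + 1)*(q^4 + 7*q^3 + 6*q^2 - 32*q - 32) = (q + 1)*(q + 4)*(q^3 + 3*q^2 - 6*q - 8) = (q - 2)*(q + 1)*(q + 4)*(q^2 + 5*q + 4) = (q - 2)*(q + 1)*(q + 4)^2*(q + 1)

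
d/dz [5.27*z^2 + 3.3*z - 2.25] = 10.54*z + 3.3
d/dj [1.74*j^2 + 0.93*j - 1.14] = 3.48*j + 0.93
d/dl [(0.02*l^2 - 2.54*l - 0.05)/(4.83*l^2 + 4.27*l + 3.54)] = (12.3536*l^2 + 0.624600000000001*l - 8.7781)/(23.3289*l^4 + 41.2482*l^3 + 52.4293*l^2 + 30.2316*l + 12.5316)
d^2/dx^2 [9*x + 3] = 0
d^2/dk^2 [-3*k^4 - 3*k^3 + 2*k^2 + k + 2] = -36*k^2 - 18*k + 4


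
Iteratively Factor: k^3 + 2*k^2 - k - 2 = (k - 1)*(k^2 + 3*k + 2) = (k - 1)*(k + 2)*(k + 1)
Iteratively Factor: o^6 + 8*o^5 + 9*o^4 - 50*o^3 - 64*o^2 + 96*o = (o - 2)*(o^5 + 10*o^4 + 29*o^3 + 8*o^2 - 48*o) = (o - 2)*(o + 4)*(o^4 + 6*o^3 + 5*o^2 - 12*o) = (o - 2)*(o + 4)^2*(o^3 + 2*o^2 - 3*o) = (o - 2)*(o - 1)*(o + 4)^2*(o^2 + 3*o) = (o - 2)*(o - 1)*(o + 3)*(o + 4)^2*(o)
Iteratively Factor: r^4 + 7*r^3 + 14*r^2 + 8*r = (r + 1)*(r^3 + 6*r^2 + 8*r) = r*(r + 1)*(r^2 + 6*r + 8) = r*(r + 1)*(r + 2)*(r + 4)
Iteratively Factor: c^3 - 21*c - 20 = (c - 5)*(c^2 + 5*c + 4) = (c - 5)*(c + 1)*(c + 4)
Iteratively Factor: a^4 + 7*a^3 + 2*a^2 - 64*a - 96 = (a + 2)*(a^3 + 5*a^2 - 8*a - 48) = (a + 2)*(a + 4)*(a^2 + a - 12) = (a + 2)*(a + 4)^2*(a - 3)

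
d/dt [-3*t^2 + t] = 1 - 6*t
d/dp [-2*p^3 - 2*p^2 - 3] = 2*p*(-3*p - 2)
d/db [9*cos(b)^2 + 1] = -9*sin(2*b)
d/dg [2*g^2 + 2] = 4*g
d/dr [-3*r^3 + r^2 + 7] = r*(2 - 9*r)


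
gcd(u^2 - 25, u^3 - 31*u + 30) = u - 5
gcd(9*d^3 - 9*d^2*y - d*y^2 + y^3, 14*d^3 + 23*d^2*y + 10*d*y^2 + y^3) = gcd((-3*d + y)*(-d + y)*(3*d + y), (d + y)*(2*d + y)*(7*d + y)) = 1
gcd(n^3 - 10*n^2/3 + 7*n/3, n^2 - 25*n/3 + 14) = n - 7/3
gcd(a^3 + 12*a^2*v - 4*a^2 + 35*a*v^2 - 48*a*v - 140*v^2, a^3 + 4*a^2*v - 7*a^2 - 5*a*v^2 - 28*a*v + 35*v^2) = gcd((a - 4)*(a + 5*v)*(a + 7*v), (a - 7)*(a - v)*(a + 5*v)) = a + 5*v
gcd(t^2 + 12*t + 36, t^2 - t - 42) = t + 6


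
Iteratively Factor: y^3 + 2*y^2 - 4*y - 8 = (y + 2)*(y^2 - 4) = (y + 2)^2*(y - 2)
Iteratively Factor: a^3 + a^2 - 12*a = (a)*(a^2 + a - 12) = a*(a - 3)*(a + 4)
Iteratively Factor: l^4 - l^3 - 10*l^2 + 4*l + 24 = (l - 3)*(l^3 + 2*l^2 - 4*l - 8) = (l - 3)*(l + 2)*(l^2 - 4) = (l - 3)*(l - 2)*(l + 2)*(l + 2)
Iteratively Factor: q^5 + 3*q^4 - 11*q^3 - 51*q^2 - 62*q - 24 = (q + 1)*(q^4 + 2*q^3 - 13*q^2 - 38*q - 24) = (q - 4)*(q + 1)*(q^3 + 6*q^2 + 11*q + 6) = (q - 4)*(q + 1)*(q + 3)*(q^2 + 3*q + 2) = (q - 4)*(q + 1)^2*(q + 3)*(q + 2)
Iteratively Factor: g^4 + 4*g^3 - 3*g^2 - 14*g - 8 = (g + 4)*(g^3 - 3*g - 2) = (g - 2)*(g + 4)*(g^2 + 2*g + 1) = (g - 2)*(g + 1)*(g + 4)*(g + 1)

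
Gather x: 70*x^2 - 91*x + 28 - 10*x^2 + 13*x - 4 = 60*x^2 - 78*x + 24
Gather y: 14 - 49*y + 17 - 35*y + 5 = 36 - 84*y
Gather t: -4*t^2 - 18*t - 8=-4*t^2 - 18*t - 8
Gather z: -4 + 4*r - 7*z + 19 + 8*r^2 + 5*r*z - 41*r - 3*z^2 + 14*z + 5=8*r^2 - 37*r - 3*z^2 + z*(5*r + 7) + 20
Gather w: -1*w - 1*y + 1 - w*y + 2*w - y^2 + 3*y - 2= w*(1 - y) - y^2 + 2*y - 1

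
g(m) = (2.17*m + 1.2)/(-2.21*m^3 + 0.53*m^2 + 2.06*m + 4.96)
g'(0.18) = 0.29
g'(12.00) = 0.00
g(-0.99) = -0.17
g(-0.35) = 0.10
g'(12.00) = 0.00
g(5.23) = -0.04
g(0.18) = 0.30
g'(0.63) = 0.36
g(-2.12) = -0.14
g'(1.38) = 4.95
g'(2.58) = 0.37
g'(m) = (2.17*m + 1.2)*(6.63*m^2 - 1.06*m - 2.06)/(-2.21*m^3 + 0.53*m^2 + 2.06*m + 4.96)^2 + 2.17/(-2.21*m^3 + 0.53*m^2 + 2.06*m + 4.96) = (9.5914*m^3 + 6.8059*m^2 - 1.272*m + 8.2912)/(4.8841*m^6 - 2.3426*m^5 - 8.8243*m^4 - 19.7396*m^3 + 9.5012*m^2 + 20.4352*m + 24.6016)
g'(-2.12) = -0.09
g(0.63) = 0.43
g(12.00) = -0.01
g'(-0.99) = 0.22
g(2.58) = -0.28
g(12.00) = -0.01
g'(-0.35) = 0.47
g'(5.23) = 0.02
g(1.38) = 1.40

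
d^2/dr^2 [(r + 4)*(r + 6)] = 2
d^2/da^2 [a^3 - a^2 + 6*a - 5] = 6*a - 2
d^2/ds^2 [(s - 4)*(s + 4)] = 2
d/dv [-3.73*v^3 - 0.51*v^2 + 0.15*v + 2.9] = -11.19*v^2 - 1.02*v + 0.15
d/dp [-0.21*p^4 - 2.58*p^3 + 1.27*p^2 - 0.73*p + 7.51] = -0.84*p^3 - 7.74*p^2 + 2.54*p - 0.73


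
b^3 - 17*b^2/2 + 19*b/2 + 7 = (b - 7)*(b - 2)*(b + 1/2)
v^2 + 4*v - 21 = (v - 3)*(v + 7)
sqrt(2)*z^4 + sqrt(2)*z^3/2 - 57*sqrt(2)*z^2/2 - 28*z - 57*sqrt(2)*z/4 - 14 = (z + 1/2)*(z - 4*sqrt(2))*(z + 7*sqrt(2)/2)*(sqrt(2)*z + 1)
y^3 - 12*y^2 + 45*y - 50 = (y - 5)^2*(y - 2)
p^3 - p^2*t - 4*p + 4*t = (p - 2)*(p + 2)*(p - t)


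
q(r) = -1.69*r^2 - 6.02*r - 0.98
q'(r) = -3.38*r - 6.02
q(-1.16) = 3.73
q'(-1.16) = -2.10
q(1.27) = -11.35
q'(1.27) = -10.31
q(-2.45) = 3.62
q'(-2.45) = 2.26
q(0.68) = -5.86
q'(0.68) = -8.32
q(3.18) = -37.21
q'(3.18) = -16.77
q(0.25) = -2.59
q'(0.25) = -6.86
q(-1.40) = 4.14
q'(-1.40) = -1.29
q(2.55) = -27.32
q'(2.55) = -14.64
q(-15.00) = -290.93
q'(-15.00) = 44.68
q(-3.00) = 1.87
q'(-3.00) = 4.12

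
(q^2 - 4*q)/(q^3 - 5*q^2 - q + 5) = q*(q - 4)/(q^3 - 5*q^2 - q + 5)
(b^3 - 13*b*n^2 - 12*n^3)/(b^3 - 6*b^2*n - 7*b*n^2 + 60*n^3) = (b + n)/(b - 5*n)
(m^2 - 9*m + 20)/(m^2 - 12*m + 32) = (m - 5)/(m - 8)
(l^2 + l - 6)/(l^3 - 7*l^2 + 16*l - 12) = (l + 3)/(l^2 - 5*l + 6)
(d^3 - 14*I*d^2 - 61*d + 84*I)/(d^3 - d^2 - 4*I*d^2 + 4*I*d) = (d^2 - 10*I*d - 21)/(d*(d - 1))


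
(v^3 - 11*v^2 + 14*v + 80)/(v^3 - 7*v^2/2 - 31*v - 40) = 2*(v - 5)/(2*v + 5)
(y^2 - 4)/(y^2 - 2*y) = (y + 2)/y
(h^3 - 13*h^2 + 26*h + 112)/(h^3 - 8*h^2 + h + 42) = (h - 8)/(h - 3)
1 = 1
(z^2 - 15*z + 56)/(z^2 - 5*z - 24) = (z - 7)/(z + 3)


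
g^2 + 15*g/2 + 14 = (g + 7/2)*(g + 4)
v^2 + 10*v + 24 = (v + 4)*(v + 6)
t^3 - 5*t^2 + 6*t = t*(t - 3)*(t - 2)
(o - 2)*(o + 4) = o^2 + 2*o - 8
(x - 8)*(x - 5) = x^2 - 13*x + 40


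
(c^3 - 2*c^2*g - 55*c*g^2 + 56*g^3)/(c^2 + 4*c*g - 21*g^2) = (c^2 - 9*c*g + 8*g^2)/(c - 3*g)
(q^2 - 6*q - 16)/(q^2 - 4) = (q - 8)/(q - 2)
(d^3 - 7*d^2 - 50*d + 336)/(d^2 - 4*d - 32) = (d^2 + d - 42)/(d + 4)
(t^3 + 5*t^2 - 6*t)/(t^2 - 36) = t*(t - 1)/(t - 6)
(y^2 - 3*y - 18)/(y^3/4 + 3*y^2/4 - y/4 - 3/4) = 4*(y - 6)/(y^2 - 1)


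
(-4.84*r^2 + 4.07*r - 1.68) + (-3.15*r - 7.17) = -4.84*r^2 + 0.92*r - 8.85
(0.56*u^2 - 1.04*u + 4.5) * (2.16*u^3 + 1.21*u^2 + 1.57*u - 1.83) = 1.2096*u^5 - 1.5688*u^4 + 9.3408*u^3 + 2.7874*u^2 + 8.9682*u - 8.235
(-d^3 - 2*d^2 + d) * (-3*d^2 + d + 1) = 3*d^5 + 5*d^4 - 6*d^3 - d^2 + d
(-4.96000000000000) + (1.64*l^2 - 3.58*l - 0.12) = 1.64*l^2 - 3.58*l - 5.08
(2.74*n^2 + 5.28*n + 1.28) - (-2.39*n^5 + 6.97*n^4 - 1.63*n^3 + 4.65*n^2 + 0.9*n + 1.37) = 2.39*n^5 - 6.97*n^4 + 1.63*n^3 - 1.91*n^2 + 4.38*n - 0.0900000000000001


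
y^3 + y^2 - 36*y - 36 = (y - 6)*(y + 1)*(y + 6)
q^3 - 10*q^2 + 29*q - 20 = (q - 5)*(q - 4)*(q - 1)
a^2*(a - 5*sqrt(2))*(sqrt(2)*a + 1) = sqrt(2)*a^4 - 9*a^3 - 5*sqrt(2)*a^2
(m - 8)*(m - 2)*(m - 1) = m^3 - 11*m^2 + 26*m - 16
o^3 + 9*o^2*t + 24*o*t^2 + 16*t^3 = (o + t)*(o + 4*t)^2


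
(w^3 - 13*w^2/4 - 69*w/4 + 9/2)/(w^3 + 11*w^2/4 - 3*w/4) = (w - 6)/w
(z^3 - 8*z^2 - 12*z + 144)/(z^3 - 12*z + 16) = (z^2 - 12*z + 36)/(z^2 - 4*z + 4)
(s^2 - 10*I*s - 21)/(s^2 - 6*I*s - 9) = (s - 7*I)/(s - 3*I)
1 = 1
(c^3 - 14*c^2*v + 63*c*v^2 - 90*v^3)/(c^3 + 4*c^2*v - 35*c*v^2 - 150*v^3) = (c^2 - 8*c*v + 15*v^2)/(c^2 + 10*c*v + 25*v^2)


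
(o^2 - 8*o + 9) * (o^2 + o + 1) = o^4 - 7*o^3 + 2*o^2 + o + 9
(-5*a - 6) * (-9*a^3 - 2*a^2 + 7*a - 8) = 45*a^4 + 64*a^3 - 23*a^2 - 2*a + 48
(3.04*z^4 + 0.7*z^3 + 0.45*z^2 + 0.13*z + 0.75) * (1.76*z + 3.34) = 5.3504*z^5 + 11.3856*z^4 + 3.13*z^3 + 1.7318*z^2 + 1.7542*z + 2.505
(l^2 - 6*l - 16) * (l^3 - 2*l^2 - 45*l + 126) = l^5 - 8*l^4 - 49*l^3 + 428*l^2 - 36*l - 2016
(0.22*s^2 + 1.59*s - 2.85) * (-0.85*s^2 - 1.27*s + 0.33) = -0.187*s^4 - 1.6309*s^3 + 0.4758*s^2 + 4.1442*s - 0.9405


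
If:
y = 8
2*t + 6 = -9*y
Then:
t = -39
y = 8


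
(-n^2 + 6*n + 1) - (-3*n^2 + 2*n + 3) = 2*n^2 + 4*n - 2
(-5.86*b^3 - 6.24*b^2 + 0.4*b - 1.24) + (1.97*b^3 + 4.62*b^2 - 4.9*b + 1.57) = -3.89*b^3 - 1.62*b^2 - 4.5*b + 0.33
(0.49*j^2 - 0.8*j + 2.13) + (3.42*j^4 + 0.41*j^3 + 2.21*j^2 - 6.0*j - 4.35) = 3.42*j^4 + 0.41*j^3 + 2.7*j^2 - 6.8*j - 2.22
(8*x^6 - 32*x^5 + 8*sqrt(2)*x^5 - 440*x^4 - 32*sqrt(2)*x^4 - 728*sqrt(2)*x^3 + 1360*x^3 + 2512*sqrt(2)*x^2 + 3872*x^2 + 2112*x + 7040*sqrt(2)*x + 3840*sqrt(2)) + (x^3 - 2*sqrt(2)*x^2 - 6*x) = 8*x^6 - 32*x^5 + 8*sqrt(2)*x^5 - 440*x^4 - 32*sqrt(2)*x^4 - 728*sqrt(2)*x^3 + 1361*x^3 + 2510*sqrt(2)*x^2 + 3872*x^2 + 2106*x + 7040*sqrt(2)*x + 3840*sqrt(2)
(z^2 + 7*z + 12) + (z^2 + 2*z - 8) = 2*z^2 + 9*z + 4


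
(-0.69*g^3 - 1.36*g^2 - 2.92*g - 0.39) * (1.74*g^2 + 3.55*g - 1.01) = -1.2006*g^5 - 4.8159*g^4 - 9.2119*g^3 - 9.671*g^2 + 1.5647*g + 0.3939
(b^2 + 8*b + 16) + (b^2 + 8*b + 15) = 2*b^2 + 16*b + 31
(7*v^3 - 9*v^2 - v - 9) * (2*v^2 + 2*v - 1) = 14*v^5 - 4*v^4 - 27*v^3 - 11*v^2 - 17*v + 9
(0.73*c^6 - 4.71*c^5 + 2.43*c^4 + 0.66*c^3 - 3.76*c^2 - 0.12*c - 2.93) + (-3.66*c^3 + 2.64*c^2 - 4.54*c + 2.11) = 0.73*c^6 - 4.71*c^5 + 2.43*c^4 - 3.0*c^3 - 1.12*c^2 - 4.66*c - 0.82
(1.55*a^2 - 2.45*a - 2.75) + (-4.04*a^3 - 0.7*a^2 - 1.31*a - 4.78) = -4.04*a^3 + 0.85*a^2 - 3.76*a - 7.53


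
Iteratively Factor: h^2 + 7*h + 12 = (h + 4)*(h + 3)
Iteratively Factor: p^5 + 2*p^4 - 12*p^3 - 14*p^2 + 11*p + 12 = (p + 4)*(p^4 - 2*p^3 - 4*p^2 + 2*p + 3) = (p - 1)*(p + 4)*(p^3 - p^2 - 5*p - 3) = (p - 1)*(p + 1)*(p + 4)*(p^2 - 2*p - 3) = (p - 3)*(p - 1)*(p + 1)*(p + 4)*(p + 1)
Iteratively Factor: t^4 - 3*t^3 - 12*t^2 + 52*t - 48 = (t - 2)*(t^3 - t^2 - 14*t + 24) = (t - 2)^2*(t^2 + t - 12) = (t - 3)*(t - 2)^2*(t + 4)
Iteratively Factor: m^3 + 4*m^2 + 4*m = (m + 2)*(m^2 + 2*m) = (m + 2)^2*(m)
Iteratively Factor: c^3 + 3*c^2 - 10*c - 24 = (c + 4)*(c^2 - c - 6) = (c - 3)*(c + 4)*(c + 2)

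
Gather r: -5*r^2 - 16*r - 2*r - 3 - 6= -5*r^2 - 18*r - 9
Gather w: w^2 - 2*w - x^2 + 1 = w^2 - 2*w - x^2 + 1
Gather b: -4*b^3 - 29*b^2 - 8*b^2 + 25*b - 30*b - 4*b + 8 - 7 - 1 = -4*b^3 - 37*b^2 - 9*b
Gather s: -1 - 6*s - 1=-6*s - 2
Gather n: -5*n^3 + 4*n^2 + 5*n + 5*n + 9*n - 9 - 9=-5*n^3 + 4*n^2 + 19*n - 18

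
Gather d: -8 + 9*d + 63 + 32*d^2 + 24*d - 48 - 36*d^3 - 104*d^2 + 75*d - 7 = -36*d^3 - 72*d^2 + 108*d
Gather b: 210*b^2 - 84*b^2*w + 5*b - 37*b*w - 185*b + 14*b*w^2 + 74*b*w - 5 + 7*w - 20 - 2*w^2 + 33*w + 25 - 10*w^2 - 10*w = b^2*(210 - 84*w) + b*(14*w^2 + 37*w - 180) - 12*w^2 + 30*w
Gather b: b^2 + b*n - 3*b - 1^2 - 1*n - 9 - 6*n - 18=b^2 + b*(n - 3) - 7*n - 28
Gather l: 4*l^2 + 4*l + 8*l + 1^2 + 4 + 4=4*l^2 + 12*l + 9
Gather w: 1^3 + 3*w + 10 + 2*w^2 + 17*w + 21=2*w^2 + 20*w + 32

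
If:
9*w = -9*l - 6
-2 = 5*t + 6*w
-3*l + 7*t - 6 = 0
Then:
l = 16/27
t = 10/9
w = -34/27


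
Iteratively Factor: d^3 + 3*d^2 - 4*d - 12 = (d + 2)*(d^2 + d - 6) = (d + 2)*(d + 3)*(d - 2)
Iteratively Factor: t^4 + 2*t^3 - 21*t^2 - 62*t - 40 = (t + 2)*(t^3 - 21*t - 20) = (t - 5)*(t + 2)*(t^2 + 5*t + 4) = (t - 5)*(t + 2)*(t + 4)*(t + 1)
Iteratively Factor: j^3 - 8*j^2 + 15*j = (j - 5)*(j^2 - 3*j) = j*(j - 5)*(j - 3)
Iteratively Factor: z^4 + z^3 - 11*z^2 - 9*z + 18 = (z - 1)*(z^3 + 2*z^2 - 9*z - 18) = (z - 1)*(z + 2)*(z^2 - 9) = (z - 1)*(z + 2)*(z + 3)*(z - 3)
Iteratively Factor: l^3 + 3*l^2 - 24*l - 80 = (l + 4)*(l^2 - l - 20) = (l - 5)*(l + 4)*(l + 4)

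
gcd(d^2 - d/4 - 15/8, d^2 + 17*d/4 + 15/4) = d + 5/4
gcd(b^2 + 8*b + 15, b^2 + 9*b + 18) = b + 3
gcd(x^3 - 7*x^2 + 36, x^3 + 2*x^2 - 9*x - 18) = x^2 - x - 6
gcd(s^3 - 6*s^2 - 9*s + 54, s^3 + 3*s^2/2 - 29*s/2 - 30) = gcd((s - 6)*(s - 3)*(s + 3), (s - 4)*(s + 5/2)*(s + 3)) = s + 3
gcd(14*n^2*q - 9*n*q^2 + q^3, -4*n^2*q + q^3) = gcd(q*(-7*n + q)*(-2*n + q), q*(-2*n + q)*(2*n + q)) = -2*n*q + q^2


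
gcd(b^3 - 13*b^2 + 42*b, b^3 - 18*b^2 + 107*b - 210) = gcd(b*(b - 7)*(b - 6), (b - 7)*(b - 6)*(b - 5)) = b^2 - 13*b + 42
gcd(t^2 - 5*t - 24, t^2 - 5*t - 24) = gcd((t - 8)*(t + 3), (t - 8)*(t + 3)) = t^2 - 5*t - 24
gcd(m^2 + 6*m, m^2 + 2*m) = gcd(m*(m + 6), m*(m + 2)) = m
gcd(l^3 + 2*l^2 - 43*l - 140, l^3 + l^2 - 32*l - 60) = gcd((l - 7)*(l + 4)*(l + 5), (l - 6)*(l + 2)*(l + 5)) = l + 5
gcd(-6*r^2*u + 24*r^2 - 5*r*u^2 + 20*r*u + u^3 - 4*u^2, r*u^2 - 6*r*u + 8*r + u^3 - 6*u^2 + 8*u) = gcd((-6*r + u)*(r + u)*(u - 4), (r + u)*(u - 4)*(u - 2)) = r*u - 4*r + u^2 - 4*u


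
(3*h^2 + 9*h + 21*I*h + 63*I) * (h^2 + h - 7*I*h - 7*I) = 3*h^4 + 12*h^3 + 156*h^2 + 588*h + 441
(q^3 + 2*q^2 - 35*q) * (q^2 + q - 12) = q^5 + 3*q^4 - 45*q^3 - 59*q^2 + 420*q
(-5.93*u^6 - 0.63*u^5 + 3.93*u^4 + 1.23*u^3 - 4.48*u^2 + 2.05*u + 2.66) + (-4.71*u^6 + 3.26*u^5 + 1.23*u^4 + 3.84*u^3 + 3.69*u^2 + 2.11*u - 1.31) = -10.64*u^6 + 2.63*u^5 + 5.16*u^4 + 5.07*u^3 - 0.79*u^2 + 4.16*u + 1.35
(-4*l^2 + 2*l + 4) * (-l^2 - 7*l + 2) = 4*l^4 + 26*l^3 - 26*l^2 - 24*l + 8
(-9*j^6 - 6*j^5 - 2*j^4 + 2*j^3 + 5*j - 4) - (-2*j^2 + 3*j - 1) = -9*j^6 - 6*j^5 - 2*j^4 + 2*j^3 + 2*j^2 + 2*j - 3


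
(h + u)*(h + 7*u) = h^2 + 8*h*u + 7*u^2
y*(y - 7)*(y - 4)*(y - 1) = y^4 - 12*y^3 + 39*y^2 - 28*y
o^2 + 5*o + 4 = (o + 1)*(o + 4)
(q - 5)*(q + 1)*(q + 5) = q^3 + q^2 - 25*q - 25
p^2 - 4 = (p - 2)*(p + 2)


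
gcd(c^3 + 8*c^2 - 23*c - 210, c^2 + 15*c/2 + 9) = c + 6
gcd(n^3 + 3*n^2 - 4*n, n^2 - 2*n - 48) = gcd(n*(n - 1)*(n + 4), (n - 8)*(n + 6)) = 1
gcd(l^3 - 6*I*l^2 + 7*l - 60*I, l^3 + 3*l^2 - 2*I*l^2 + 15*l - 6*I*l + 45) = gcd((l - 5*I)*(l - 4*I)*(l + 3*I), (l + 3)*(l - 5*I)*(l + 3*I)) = l^2 - 2*I*l + 15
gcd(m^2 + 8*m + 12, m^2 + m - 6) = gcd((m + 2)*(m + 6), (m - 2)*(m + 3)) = 1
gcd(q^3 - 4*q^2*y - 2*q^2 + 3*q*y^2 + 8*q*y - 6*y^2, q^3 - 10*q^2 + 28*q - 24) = q - 2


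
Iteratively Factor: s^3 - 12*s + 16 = (s - 2)*(s^2 + 2*s - 8) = (s - 2)^2*(s + 4)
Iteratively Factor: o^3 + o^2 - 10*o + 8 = (o + 4)*(o^2 - 3*o + 2) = (o - 2)*(o + 4)*(o - 1)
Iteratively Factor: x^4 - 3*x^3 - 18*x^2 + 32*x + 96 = (x + 2)*(x^3 - 5*x^2 - 8*x + 48) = (x - 4)*(x + 2)*(x^2 - x - 12) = (x - 4)^2*(x + 2)*(x + 3)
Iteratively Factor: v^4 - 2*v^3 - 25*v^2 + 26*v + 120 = (v + 4)*(v^3 - 6*v^2 - v + 30) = (v - 5)*(v + 4)*(v^2 - v - 6) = (v - 5)*(v - 3)*(v + 4)*(v + 2)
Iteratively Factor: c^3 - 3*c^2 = (c - 3)*(c^2) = c*(c - 3)*(c)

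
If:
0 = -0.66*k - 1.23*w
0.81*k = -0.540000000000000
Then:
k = -0.67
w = 0.36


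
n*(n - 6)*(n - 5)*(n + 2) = n^4 - 9*n^3 + 8*n^2 + 60*n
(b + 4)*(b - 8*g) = b^2 - 8*b*g + 4*b - 32*g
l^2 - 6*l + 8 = (l - 4)*(l - 2)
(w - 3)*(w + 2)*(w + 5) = w^3 + 4*w^2 - 11*w - 30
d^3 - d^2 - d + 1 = (d - 1)^2*(d + 1)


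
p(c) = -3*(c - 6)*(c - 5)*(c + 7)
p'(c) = -3*(c - 6)*(c - 5) - 3*(c - 6)*(c + 7) - 3*(c - 5)*(c + 7) = -9*c^2 + 24*c + 141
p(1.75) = -362.58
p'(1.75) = 155.44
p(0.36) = -577.82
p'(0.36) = 148.47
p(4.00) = -66.00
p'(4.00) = 93.00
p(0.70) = -526.45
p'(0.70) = 153.39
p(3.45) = -123.91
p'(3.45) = 116.68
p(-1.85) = -830.79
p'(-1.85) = 65.80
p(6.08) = -3.39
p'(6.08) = -45.78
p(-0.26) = -665.80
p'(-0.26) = 134.15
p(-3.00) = -864.00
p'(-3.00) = -12.00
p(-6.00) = -396.00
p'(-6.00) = -327.00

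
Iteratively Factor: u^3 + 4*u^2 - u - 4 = (u - 1)*(u^2 + 5*u + 4) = (u - 1)*(u + 1)*(u + 4)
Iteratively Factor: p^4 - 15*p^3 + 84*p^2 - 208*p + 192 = (p - 4)*(p^3 - 11*p^2 + 40*p - 48) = (p - 4)^2*(p^2 - 7*p + 12) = (p - 4)^3*(p - 3)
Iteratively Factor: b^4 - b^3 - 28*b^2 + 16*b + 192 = (b - 4)*(b^3 + 3*b^2 - 16*b - 48) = (b - 4)*(b + 4)*(b^2 - b - 12) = (b - 4)^2*(b + 4)*(b + 3)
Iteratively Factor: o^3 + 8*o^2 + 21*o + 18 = (o + 3)*(o^2 + 5*o + 6) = (o + 3)^2*(o + 2)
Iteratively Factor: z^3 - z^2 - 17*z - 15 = (z - 5)*(z^2 + 4*z + 3) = (z - 5)*(z + 3)*(z + 1)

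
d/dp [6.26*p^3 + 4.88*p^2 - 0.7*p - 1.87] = 18.78*p^2 + 9.76*p - 0.7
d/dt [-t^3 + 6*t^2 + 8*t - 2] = -3*t^2 + 12*t + 8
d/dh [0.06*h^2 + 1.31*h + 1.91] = 0.12*h + 1.31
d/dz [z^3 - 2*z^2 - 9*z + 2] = 3*z^2 - 4*z - 9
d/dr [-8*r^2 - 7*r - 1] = -16*r - 7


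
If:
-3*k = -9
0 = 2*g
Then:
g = 0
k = 3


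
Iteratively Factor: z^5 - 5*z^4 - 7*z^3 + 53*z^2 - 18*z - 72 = (z + 3)*(z^4 - 8*z^3 + 17*z^2 + 2*z - 24) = (z - 2)*(z + 3)*(z^3 - 6*z^2 + 5*z + 12) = (z - 3)*(z - 2)*(z + 3)*(z^2 - 3*z - 4) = (z - 3)*(z - 2)*(z + 1)*(z + 3)*(z - 4)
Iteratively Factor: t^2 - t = (t - 1)*(t)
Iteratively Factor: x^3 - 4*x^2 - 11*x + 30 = (x + 3)*(x^2 - 7*x + 10) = (x - 2)*(x + 3)*(x - 5)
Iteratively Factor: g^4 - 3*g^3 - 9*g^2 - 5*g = (g + 1)*(g^3 - 4*g^2 - 5*g) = (g - 5)*(g + 1)*(g^2 + g) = g*(g - 5)*(g + 1)*(g + 1)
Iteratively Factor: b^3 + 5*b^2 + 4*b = (b + 1)*(b^2 + 4*b) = (b + 1)*(b + 4)*(b)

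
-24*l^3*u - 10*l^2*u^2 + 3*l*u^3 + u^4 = u*(-3*l + u)*(2*l + u)*(4*l + u)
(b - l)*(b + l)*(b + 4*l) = b^3 + 4*b^2*l - b*l^2 - 4*l^3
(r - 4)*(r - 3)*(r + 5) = r^3 - 2*r^2 - 23*r + 60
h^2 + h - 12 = (h - 3)*(h + 4)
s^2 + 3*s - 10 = (s - 2)*(s + 5)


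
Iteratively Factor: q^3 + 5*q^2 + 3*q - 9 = (q - 1)*(q^2 + 6*q + 9) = (q - 1)*(q + 3)*(q + 3)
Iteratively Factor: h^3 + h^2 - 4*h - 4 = (h + 2)*(h^2 - h - 2) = (h + 1)*(h + 2)*(h - 2)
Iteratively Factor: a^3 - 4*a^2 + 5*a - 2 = (a - 1)*(a^2 - 3*a + 2) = (a - 1)^2*(a - 2)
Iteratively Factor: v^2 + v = (v + 1)*(v)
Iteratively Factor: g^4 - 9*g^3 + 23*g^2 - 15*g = (g - 3)*(g^3 - 6*g^2 + 5*g) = (g - 5)*(g - 3)*(g^2 - g) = g*(g - 5)*(g - 3)*(g - 1)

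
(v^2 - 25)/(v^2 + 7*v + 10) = (v - 5)/(v + 2)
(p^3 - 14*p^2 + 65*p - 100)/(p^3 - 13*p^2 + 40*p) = (p^2 - 9*p + 20)/(p*(p - 8))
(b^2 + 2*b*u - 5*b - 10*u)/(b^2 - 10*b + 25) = (b + 2*u)/(b - 5)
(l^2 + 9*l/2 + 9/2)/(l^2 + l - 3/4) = 2*(l + 3)/(2*l - 1)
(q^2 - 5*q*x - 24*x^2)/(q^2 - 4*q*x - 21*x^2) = (-q + 8*x)/(-q + 7*x)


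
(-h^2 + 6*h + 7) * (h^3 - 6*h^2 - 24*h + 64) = -h^5 + 12*h^4 - 5*h^3 - 250*h^2 + 216*h + 448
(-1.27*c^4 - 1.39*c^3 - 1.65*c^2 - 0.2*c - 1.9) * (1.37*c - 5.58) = -1.7399*c^5 + 5.1823*c^4 + 5.4957*c^3 + 8.933*c^2 - 1.487*c + 10.602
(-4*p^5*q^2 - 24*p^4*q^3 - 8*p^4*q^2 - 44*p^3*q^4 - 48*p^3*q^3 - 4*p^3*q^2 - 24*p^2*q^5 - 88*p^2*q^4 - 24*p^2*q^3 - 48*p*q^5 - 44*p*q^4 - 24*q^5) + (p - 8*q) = -4*p^5*q^2 - 24*p^4*q^3 - 8*p^4*q^2 - 44*p^3*q^4 - 48*p^3*q^3 - 4*p^3*q^2 - 24*p^2*q^5 - 88*p^2*q^4 - 24*p^2*q^3 - 48*p*q^5 - 44*p*q^4 + p - 24*q^5 - 8*q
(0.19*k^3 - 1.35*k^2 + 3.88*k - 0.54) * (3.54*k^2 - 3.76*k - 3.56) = 0.6726*k^5 - 5.4934*k^4 + 18.1348*k^3 - 11.6944*k^2 - 11.7824*k + 1.9224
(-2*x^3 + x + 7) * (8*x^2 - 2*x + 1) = -16*x^5 + 4*x^4 + 6*x^3 + 54*x^2 - 13*x + 7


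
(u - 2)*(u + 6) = u^2 + 4*u - 12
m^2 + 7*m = m*(m + 7)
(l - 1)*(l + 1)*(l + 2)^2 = l^4 + 4*l^3 + 3*l^2 - 4*l - 4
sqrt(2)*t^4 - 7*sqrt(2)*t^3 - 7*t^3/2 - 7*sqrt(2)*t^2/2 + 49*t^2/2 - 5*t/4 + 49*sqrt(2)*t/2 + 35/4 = (t - 7)*(t - 5*sqrt(2)/2)*(t + sqrt(2)/2)*(sqrt(2)*t + 1/2)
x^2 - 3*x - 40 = (x - 8)*(x + 5)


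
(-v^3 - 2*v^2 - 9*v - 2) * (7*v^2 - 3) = -7*v^5 - 14*v^4 - 60*v^3 - 8*v^2 + 27*v + 6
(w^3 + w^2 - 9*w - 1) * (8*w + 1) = 8*w^4 + 9*w^3 - 71*w^2 - 17*w - 1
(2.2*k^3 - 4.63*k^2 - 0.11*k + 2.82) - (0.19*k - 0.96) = 2.2*k^3 - 4.63*k^2 - 0.3*k + 3.78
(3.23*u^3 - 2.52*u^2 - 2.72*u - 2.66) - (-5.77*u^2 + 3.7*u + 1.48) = 3.23*u^3 + 3.25*u^2 - 6.42*u - 4.14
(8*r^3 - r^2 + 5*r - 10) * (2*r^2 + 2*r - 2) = 16*r^5 + 14*r^4 - 8*r^3 - 8*r^2 - 30*r + 20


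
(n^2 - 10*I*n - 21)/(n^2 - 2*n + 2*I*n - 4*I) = (n^2 - 10*I*n - 21)/(n^2 + 2*n*(-1 + I) - 4*I)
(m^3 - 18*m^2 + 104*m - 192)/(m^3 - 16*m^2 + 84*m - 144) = (m - 8)/(m - 6)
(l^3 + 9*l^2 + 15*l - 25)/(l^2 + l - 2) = (l^2 + 10*l + 25)/(l + 2)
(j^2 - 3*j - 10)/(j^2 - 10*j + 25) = (j + 2)/(j - 5)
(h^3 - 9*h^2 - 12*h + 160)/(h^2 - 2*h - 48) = (h^2 - h - 20)/(h + 6)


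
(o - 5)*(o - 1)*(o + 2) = o^3 - 4*o^2 - 7*o + 10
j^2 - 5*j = j*(j - 5)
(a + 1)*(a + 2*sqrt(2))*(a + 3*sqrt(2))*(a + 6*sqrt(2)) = a^4 + a^3 + 11*sqrt(2)*a^3 + 11*sqrt(2)*a^2 + 72*a^2 + 72*a + 72*sqrt(2)*a + 72*sqrt(2)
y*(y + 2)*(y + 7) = y^3 + 9*y^2 + 14*y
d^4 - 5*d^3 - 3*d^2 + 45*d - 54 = (d - 3)^2*(d - 2)*(d + 3)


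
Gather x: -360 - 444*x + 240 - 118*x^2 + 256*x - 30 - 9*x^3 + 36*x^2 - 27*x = -9*x^3 - 82*x^2 - 215*x - 150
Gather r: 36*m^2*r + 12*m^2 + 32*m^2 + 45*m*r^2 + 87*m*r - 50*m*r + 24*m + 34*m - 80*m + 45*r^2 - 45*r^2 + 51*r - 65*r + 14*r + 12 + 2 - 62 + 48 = 44*m^2 + 45*m*r^2 - 22*m + r*(36*m^2 + 37*m)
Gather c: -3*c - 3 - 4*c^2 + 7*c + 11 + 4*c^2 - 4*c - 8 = 0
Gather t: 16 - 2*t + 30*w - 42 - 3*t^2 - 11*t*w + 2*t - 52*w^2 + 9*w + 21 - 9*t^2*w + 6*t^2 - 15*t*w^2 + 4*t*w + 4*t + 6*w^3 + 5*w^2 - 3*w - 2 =t^2*(3 - 9*w) + t*(-15*w^2 - 7*w + 4) + 6*w^3 - 47*w^2 + 36*w - 7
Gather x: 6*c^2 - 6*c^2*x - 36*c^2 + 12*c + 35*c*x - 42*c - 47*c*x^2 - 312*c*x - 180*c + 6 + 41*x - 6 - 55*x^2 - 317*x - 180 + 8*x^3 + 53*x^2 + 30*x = -30*c^2 - 210*c + 8*x^3 + x^2*(-47*c - 2) + x*(-6*c^2 - 277*c - 246) - 180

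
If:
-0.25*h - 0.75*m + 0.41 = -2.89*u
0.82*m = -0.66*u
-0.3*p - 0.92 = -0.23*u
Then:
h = 13.9746341463415*u + 1.64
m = -0.804878048780488*u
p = 0.766666666666667*u - 3.06666666666667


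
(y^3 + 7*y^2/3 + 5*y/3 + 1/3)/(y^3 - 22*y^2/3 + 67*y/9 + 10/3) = 3*(y^2 + 2*y + 1)/(3*y^2 - 23*y + 30)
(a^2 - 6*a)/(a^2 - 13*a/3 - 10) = 3*a/(3*a + 5)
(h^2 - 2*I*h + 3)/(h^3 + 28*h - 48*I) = (h^2 - 2*I*h + 3)/(h^3 + 28*h - 48*I)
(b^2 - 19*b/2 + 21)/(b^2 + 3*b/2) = (2*b^2 - 19*b + 42)/(b*(2*b + 3))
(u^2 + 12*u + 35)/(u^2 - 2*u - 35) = (u + 7)/(u - 7)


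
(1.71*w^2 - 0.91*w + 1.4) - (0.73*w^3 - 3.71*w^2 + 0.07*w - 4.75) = -0.73*w^3 + 5.42*w^2 - 0.98*w + 6.15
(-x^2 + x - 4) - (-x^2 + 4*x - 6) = 2 - 3*x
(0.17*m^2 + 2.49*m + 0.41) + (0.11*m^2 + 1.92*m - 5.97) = 0.28*m^2 + 4.41*m - 5.56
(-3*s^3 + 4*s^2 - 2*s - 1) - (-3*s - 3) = -3*s^3 + 4*s^2 + s + 2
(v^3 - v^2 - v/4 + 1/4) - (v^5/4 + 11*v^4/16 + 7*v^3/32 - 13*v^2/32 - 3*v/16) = -v^5/4 - 11*v^4/16 + 25*v^3/32 - 19*v^2/32 - v/16 + 1/4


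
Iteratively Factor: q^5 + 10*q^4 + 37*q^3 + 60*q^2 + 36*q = (q)*(q^4 + 10*q^3 + 37*q^2 + 60*q + 36) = q*(q + 2)*(q^3 + 8*q^2 + 21*q + 18) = q*(q + 2)*(q + 3)*(q^2 + 5*q + 6) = q*(q + 2)^2*(q + 3)*(q + 3)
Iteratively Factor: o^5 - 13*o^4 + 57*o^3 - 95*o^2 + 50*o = (o - 5)*(o^4 - 8*o^3 + 17*o^2 - 10*o) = o*(o - 5)*(o^3 - 8*o^2 + 17*o - 10) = o*(o - 5)^2*(o^2 - 3*o + 2) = o*(o - 5)^2*(o - 1)*(o - 2)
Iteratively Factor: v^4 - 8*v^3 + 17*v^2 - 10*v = (v - 2)*(v^3 - 6*v^2 + 5*v) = (v - 2)*(v - 1)*(v^2 - 5*v) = v*(v - 2)*(v - 1)*(v - 5)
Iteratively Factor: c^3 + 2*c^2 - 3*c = (c)*(c^2 + 2*c - 3) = c*(c + 3)*(c - 1)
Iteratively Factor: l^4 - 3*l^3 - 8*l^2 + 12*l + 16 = (l - 2)*(l^3 - l^2 - 10*l - 8) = (l - 2)*(l + 2)*(l^2 - 3*l - 4) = (l - 4)*(l - 2)*(l + 2)*(l + 1)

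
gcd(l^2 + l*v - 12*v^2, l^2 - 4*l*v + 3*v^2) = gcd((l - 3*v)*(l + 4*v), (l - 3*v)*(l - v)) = -l + 3*v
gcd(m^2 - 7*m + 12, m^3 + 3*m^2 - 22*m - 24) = m - 4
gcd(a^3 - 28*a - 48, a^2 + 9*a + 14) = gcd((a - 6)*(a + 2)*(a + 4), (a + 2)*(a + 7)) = a + 2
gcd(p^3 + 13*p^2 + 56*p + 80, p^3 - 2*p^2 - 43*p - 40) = p + 5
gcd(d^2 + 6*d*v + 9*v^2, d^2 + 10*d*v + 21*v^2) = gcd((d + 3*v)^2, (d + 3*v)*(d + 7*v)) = d + 3*v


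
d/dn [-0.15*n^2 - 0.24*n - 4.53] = -0.3*n - 0.24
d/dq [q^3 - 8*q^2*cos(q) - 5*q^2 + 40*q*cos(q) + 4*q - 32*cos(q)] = 8*q^2*sin(q) + 3*q^2 - 40*q*sin(q) - 16*q*cos(q) - 10*q + 32*sin(q) + 40*cos(q) + 4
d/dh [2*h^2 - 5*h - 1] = 4*h - 5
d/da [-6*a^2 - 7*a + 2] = -12*a - 7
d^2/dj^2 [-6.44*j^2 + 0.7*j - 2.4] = -12.8800000000000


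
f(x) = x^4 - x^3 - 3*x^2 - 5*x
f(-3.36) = 148.32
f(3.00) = 12.00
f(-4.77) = 581.82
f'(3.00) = 58.00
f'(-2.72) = -91.37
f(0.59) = -4.08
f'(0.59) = -8.76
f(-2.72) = 66.26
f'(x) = 4*x^3 - 3*x^2 - 6*x - 5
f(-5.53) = 1040.21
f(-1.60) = 10.97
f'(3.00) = 58.00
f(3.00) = 12.00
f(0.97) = -7.70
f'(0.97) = -9.99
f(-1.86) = 17.32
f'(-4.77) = -478.76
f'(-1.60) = -19.46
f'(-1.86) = -29.96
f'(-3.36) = -170.44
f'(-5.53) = -740.01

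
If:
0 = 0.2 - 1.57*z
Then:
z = 0.13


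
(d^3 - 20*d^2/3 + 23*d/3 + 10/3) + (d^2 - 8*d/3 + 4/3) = d^3 - 17*d^2/3 + 5*d + 14/3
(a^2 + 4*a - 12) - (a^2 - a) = 5*a - 12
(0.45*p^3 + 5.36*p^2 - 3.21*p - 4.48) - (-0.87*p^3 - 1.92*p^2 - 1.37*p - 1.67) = 1.32*p^3 + 7.28*p^2 - 1.84*p - 2.81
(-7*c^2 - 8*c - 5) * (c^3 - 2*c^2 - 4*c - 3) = -7*c^5 + 6*c^4 + 39*c^3 + 63*c^2 + 44*c + 15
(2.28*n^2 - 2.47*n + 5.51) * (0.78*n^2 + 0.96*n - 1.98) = 1.7784*n^4 + 0.262199999999999*n^3 - 2.5878*n^2 + 10.1802*n - 10.9098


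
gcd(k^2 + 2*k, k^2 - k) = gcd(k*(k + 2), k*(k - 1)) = k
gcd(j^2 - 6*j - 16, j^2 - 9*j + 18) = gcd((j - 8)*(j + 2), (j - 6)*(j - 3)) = 1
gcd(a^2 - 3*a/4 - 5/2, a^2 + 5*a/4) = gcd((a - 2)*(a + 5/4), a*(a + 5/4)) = a + 5/4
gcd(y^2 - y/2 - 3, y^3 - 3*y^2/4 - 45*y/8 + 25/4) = y - 2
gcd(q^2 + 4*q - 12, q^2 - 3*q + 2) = q - 2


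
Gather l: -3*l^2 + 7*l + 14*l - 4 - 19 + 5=-3*l^2 + 21*l - 18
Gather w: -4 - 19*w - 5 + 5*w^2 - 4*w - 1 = 5*w^2 - 23*w - 10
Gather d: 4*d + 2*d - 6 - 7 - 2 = 6*d - 15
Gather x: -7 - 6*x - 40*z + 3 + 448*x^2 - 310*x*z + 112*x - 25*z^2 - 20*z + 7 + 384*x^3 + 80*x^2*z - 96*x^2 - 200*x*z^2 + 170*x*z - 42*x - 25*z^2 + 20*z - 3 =384*x^3 + x^2*(80*z + 352) + x*(-200*z^2 - 140*z + 64) - 50*z^2 - 40*z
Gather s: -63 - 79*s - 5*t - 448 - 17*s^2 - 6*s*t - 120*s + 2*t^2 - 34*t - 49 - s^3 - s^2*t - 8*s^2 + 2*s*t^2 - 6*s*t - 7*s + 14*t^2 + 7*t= -s^3 + s^2*(-t - 25) + s*(2*t^2 - 12*t - 206) + 16*t^2 - 32*t - 560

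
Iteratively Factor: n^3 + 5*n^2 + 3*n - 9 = (n + 3)*(n^2 + 2*n - 3) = (n - 1)*(n + 3)*(n + 3)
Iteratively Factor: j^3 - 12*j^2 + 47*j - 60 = (j - 4)*(j^2 - 8*j + 15) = (j - 4)*(j - 3)*(j - 5)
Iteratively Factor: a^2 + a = (a)*(a + 1)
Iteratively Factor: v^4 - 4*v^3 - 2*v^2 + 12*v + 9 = (v + 1)*(v^3 - 5*v^2 + 3*v + 9) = (v - 3)*(v + 1)*(v^2 - 2*v - 3) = (v - 3)*(v + 1)^2*(v - 3)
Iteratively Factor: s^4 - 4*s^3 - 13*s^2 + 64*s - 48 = (s - 3)*(s^3 - s^2 - 16*s + 16) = (s - 3)*(s - 1)*(s^2 - 16) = (s - 3)*(s - 1)*(s + 4)*(s - 4)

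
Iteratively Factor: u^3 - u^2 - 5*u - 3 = (u + 1)*(u^2 - 2*u - 3) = (u - 3)*(u + 1)*(u + 1)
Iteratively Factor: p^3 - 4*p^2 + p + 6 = (p - 2)*(p^2 - 2*p - 3) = (p - 2)*(p + 1)*(p - 3)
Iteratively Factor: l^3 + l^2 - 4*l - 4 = (l + 1)*(l^2 - 4) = (l + 1)*(l + 2)*(l - 2)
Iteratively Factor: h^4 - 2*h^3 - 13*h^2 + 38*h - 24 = (h - 2)*(h^3 - 13*h + 12) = (h - 2)*(h + 4)*(h^2 - 4*h + 3) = (h - 2)*(h - 1)*(h + 4)*(h - 3)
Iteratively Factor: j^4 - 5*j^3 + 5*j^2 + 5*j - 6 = (j - 3)*(j^3 - 2*j^2 - j + 2) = (j - 3)*(j + 1)*(j^2 - 3*j + 2) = (j - 3)*(j - 1)*(j + 1)*(j - 2)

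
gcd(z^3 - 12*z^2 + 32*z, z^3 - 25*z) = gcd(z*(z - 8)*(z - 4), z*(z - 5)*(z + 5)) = z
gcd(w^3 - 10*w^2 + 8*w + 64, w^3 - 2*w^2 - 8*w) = w^2 - 2*w - 8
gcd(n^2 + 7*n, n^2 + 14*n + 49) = n + 7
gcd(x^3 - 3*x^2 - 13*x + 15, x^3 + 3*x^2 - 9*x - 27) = x + 3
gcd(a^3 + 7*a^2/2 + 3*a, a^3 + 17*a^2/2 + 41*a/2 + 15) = a^2 + 7*a/2 + 3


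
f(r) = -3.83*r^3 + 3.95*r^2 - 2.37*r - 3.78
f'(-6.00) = -463.41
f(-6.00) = 979.92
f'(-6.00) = -463.41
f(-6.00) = 979.92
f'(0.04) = -2.07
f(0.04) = -3.87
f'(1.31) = -11.74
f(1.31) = -8.72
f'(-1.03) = -22.70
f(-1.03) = 7.04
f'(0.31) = -1.03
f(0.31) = -4.25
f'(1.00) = -5.96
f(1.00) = -6.03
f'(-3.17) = -142.87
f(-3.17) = 165.43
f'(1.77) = -24.38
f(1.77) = -16.84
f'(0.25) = -1.11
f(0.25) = -4.19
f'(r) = -11.49*r^2 + 7.9*r - 2.37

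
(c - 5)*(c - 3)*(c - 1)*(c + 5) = c^4 - 4*c^3 - 22*c^2 + 100*c - 75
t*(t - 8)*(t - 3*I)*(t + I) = t^4 - 8*t^3 - 2*I*t^3 + 3*t^2 + 16*I*t^2 - 24*t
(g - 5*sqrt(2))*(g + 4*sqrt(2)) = g^2 - sqrt(2)*g - 40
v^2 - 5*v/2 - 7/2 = (v - 7/2)*(v + 1)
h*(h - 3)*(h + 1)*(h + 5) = h^4 + 3*h^3 - 13*h^2 - 15*h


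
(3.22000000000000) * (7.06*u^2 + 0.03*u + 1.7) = 22.7332*u^2 + 0.0966*u + 5.474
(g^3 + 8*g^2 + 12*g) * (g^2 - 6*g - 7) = g^5 + 2*g^4 - 43*g^3 - 128*g^2 - 84*g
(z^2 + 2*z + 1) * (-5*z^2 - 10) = -5*z^4 - 10*z^3 - 15*z^2 - 20*z - 10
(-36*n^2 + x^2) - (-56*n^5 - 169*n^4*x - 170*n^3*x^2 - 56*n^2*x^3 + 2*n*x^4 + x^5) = 56*n^5 + 169*n^4*x + 170*n^3*x^2 + 56*n^2*x^3 - 36*n^2 - 2*n*x^4 - x^5 + x^2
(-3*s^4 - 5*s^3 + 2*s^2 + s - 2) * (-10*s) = 30*s^5 + 50*s^4 - 20*s^3 - 10*s^2 + 20*s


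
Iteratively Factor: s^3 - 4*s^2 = (s)*(s^2 - 4*s) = s*(s - 4)*(s)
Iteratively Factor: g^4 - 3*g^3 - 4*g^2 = (g)*(g^3 - 3*g^2 - 4*g) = g*(g + 1)*(g^2 - 4*g) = g*(g - 4)*(g + 1)*(g)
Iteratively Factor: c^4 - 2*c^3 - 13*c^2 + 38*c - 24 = (c + 4)*(c^3 - 6*c^2 + 11*c - 6) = (c - 1)*(c + 4)*(c^2 - 5*c + 6) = (c - 2)*(c - 1)*(c + 4)*(c - 3)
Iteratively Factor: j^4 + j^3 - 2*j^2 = (j)*(j^3 + j^2 - 2*j) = j*(j - 1)*(j^2 + 2*j) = j*(j - 1)*(j + 2)*(j)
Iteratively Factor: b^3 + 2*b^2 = (b + 2)*(b^2) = b*(b + 2)*(b)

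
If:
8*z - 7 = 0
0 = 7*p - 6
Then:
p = 6/7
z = 7/8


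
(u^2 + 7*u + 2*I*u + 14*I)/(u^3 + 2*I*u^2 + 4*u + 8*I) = (u + 7)/(u^2 + 4)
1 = 1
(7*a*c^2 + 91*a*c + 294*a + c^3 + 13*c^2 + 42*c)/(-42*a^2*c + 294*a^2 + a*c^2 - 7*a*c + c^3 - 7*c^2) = (-c^2 - 13*c - 42)/(6*a*c - 42*a - c^2 + 7*c)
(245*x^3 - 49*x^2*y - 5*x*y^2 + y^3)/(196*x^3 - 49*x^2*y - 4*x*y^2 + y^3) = (5*x - y)/(4*x - y)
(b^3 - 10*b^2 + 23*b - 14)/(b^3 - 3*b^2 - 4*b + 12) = (b^2 - 8*b + 7)/(b^2 - b - 6)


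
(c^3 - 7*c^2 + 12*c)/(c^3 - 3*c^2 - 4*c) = (c - 3)/(c + 1)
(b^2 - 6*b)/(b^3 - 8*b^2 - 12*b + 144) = b/(b^2 - 2*b - 24)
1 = 1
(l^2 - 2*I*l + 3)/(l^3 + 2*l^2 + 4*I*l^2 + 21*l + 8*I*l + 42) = (l + I)/(l^2 + l*(2 + 7*I) + 14*I)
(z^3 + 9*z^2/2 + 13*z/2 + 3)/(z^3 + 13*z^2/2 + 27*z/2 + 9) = (z + 1)/(z + 3)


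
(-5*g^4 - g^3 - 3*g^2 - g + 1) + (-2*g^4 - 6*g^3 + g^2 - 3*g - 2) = -7*g^4 - 7*g^3 - 2*g^2 - 4*g - 1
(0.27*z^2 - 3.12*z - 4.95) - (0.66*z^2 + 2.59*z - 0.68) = -0.39*z^2 - 5.71*z - 4.27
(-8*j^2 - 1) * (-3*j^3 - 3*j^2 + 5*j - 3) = 24*j^5 + 24*j^4 - 37*j^3 + 27*j^2 - 5*j + 3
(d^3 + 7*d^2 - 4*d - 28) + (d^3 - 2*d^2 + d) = 2*d^3 + 5*d^2 - 3*d - 28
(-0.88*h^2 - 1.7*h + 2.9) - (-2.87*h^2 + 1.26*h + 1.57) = 1.99*h^2 - 2.96*h + 1.33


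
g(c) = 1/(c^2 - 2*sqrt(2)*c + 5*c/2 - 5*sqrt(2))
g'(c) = (-2*c - 5/2 + 2*sqrt(2))/(c^2 - 2*sqrt(2)*c + 5*c/2 - 5*sqrt(2))^2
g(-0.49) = -0.15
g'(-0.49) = 0.03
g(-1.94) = -0.37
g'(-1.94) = 0.59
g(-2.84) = 0.52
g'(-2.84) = 1.62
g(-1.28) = -0.20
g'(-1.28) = 0.11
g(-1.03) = -0.18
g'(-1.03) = 0.07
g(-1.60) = -0.25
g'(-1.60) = 0.22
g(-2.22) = -0.71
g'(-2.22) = 2.39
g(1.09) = -0.16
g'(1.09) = -0.05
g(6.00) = 0.04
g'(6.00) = -0.02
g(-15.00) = 0.00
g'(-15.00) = 0.00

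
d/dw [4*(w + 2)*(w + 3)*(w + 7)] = 12*w^2 + 96*w + 164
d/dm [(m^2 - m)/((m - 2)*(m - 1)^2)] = (2 - m^2)/(m^4 - 6*m^3 + 13*m^2 - 12*m + 4)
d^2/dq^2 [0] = 0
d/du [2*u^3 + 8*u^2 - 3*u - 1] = 6*u^2 + 16*u - 3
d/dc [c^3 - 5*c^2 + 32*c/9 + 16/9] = 3*c^2 - 10*c + 32/9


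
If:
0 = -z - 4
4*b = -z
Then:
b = 1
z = -4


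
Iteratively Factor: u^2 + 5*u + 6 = (u + 3)*(u + 2)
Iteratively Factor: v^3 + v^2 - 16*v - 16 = (v + 4)*(v^2 - 3*v - 4) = (v + 1)*(v + 4)*(v - 4)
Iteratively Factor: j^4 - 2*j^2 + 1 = (j + 1)*(j^3 - j^2 - j + 1) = (j - 1)*(j + 1)*(j^2 - 1) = (j - 1)*(j + 1)^2*(j - 1)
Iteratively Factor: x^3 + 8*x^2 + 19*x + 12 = (x + 3)*(x^2 + 5*x + 4) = (x + 3)*(x + 4)*(x + 1)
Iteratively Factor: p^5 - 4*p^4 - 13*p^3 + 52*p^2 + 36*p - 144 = (p - 3)*(p^4 - p^3 - 16*p^2 + 4*p + 48) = (p - 3)*(p + 2)*(p^3 - 3*p^2 - 10*p + 24) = (p - 3)*(p - 2)*(p + 2)*(p^2 - p - 12) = (p - 4)*(p - 3)*(p - 2)*(p + 2)*(p + 3)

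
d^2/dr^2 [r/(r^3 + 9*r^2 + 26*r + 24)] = 2*(r*(3*r^2 + 18*r + 26)^2 - (3*r^2 + 3*r*(r + 3) + 18*r + 26)*(r^3 + 9*r^2 + 26*r + 24))/(r^3 + 9*r^2 + 26*r + 24)^3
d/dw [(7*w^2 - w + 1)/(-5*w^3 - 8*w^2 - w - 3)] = (35*w^4 - 10*w^3 - 26*w + 4)/(25*w^6 + 80*w^5 + 74*w^4 + 46*w^3 + 49*w^2 + 6*w + 9)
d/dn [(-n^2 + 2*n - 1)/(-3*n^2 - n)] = (7*n^2 - 6*n - 1)/(n^2*(9*n^2 + 6*n + 1))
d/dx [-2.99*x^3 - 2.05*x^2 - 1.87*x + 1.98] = -8.97*x^2 - 4.1*x - 1.87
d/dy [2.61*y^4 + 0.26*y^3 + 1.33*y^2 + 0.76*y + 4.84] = 10.44*y^3 + 0.78*y^2 + 2.66*y + 0.76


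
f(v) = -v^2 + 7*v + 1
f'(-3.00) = 13.00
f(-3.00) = -29.00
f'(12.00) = -17.00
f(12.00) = -59.00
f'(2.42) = 2.16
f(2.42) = 12.08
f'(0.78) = 5.44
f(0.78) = 5.85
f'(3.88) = -0.76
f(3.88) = 13.11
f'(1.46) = 4.08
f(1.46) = 9.09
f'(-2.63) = 12.26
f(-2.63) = -24.33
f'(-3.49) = 13.98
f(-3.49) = -35.61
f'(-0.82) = 8.64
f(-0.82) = -5.41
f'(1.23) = 4.54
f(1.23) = 8.10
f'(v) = 7 - 2*v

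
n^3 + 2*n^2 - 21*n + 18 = (n - 3)*(n - 1)*(n + 6)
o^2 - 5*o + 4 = (o - 4)*(o - 1)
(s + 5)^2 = s^2 + 10*s + 25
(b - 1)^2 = b^2 - 2*b + 1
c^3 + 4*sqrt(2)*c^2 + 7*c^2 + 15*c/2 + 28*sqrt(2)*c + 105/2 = (c + 7)*(c + 3*sqrt(2)/2)*(c + 5*sqrt(2)/2)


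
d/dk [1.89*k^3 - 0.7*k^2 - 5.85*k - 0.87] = 5.67*k^2 - 1.4*k - 5.85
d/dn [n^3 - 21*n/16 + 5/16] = 3*n^2 - 21/16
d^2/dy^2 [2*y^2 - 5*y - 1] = 4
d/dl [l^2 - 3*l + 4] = 2*l - 3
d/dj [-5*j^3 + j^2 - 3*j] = -15*j^2 + 2*j - 3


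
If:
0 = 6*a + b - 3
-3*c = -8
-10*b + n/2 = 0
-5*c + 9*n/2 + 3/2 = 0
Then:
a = 1549/3240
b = 71/540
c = 8/3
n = 71/27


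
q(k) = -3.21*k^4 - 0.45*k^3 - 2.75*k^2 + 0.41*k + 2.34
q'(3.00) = -374.92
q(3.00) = -293.34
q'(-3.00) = 351.44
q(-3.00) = -271.50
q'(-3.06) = 372.50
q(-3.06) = -293.21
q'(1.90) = -102.98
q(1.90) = -51.73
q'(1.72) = -78.38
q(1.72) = -35.47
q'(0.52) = -4.62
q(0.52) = 1.51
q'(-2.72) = 263.77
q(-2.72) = -185.77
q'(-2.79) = 284.10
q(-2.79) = -204.94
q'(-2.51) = 208.75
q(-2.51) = -136.31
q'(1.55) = -59.17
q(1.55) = -23.84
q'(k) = -12.84*k^3 - 1.35*k^2 - 5.5*k + 0.41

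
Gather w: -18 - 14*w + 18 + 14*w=0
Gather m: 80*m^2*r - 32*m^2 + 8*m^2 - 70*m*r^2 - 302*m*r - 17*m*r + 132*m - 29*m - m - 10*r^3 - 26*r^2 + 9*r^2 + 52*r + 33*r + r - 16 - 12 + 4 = m^2*(80*r - 24) + m*(-70*r^2 - 319*r + 102) - 10*r^3 - 17*r^2 + 86*r - 24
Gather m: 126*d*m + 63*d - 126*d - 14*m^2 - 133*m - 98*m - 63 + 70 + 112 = -63*d - 14*m^2 + m*(126*d - 231) + 119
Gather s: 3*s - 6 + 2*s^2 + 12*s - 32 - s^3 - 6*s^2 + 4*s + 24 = -s^3 - 4*s^2 + 19*s - 14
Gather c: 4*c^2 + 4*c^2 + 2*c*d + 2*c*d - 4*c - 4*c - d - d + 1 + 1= 8*c^2 + c*(4*d - 8) - 2*d + 2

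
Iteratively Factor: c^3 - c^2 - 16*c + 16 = (c - 4)*(c^2 + 3*c - 4) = (c - 4)*(c + 4)*(c - 1)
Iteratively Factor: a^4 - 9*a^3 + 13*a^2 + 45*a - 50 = (a - 5)*(a^3 - 4*a^2 - 7*a + 10) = (a - 5)*(a + 2)*(a^2 - 6*a + 5) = (a - 5)*(a - 1)*(a + 2)*(a - 5)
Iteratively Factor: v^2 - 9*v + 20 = (v - 5)*(v - 4)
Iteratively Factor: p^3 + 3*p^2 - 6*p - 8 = (p + 4)*(p^2 - p - 2) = (p + 1)*(p + 4)*(p - 2)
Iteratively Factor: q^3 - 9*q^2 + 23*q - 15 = (q - 5)*(q^2 - 4*q + 3) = (q - 5)*(q - 3)*(q - 1)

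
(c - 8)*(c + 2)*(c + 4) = c^3 - 2*c^2 - 40*c - 64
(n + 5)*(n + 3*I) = n^2 + 5*n + 3*I*n + 15*I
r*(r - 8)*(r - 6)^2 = r^4 - 20*r^3 + 132*r^2 - 288*r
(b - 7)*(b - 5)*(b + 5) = b^3 - 7*b^2 - 25*b + 175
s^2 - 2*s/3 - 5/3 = (s - 5/3)*(s + 1)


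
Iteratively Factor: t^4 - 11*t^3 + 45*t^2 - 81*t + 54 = (t - 2)*(t^3 - 9*t^2 + 27*t - 27) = (t - 3)*(t - 2)*(t^2 - 6*t + 9) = (t - 3)^2*(t - 2)*(t - 3)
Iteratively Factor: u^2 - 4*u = (u)*(u - 4)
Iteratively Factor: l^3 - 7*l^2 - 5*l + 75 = (l + 3)*(l^2 - 10*l + 25) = (l - 5)*(l + 3)*(l - 5)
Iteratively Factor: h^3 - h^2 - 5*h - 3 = (h - 3)*(h^2 + 2*h + 1) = (h - 3)*(h + 1)*(h + 1)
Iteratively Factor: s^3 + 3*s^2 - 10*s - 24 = (s + 4)*(s^2 - s - 6) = (s - 3)*(s + 4)*(s + 2)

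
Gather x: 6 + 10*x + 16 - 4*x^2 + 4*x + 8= -4*x^2 + 14*x + 30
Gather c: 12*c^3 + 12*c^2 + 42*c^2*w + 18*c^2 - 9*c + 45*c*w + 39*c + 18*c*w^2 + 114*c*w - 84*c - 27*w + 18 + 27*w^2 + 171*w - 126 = 12*c^3 + c^2*(42*w + 30) + c*(18*w^2 + 159*w - 54) + 27*w^2 + 144*w - 108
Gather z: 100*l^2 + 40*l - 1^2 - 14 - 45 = 100*l^2 + 40*l - 60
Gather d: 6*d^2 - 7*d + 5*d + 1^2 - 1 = 6*d^2 - 2*d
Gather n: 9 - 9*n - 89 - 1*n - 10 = -10*n - 90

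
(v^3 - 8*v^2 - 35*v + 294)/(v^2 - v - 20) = (-v^3 + 8*v^2 + 35*v - 294)/(-v^2 + v + 20)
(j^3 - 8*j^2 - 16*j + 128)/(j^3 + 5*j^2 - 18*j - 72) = (j^2 - 4*j - 32)/(j^2 + 9*j + 18)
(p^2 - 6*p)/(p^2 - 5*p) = (p - 6)/(p - 5)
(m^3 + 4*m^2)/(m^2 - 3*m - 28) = m^2/(m - 7)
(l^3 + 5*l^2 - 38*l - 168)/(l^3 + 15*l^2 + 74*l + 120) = (l^2 + l - 42)/(l^2 + 11*l + 30)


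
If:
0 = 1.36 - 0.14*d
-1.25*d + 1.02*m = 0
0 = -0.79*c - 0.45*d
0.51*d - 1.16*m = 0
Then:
No Solution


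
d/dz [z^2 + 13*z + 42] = 2*z + 13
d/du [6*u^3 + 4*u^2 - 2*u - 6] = 18*u^2 + 8*u - 2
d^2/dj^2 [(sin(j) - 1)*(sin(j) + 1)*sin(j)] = (7 - 9*sin(j)^2)*sin(j)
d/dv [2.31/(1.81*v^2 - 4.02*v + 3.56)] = (9.2862 - 8.3622*v)/(1.81*v^2 - 4.02*v + 3.56)^2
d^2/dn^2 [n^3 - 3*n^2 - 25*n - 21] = 6*n - 6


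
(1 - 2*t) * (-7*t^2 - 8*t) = 14*t^3 + 9*t^2 - 8*t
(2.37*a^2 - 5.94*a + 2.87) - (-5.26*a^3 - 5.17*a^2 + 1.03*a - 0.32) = 5.26*a^3 + 7.54*a^2 - 6.97*a + 3.19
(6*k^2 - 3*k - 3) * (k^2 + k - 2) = 6*k^4 + 3*k^3 - 18*k^2 + 3*k + 6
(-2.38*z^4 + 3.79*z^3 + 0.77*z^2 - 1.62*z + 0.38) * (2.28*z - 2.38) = -5.4264*z^5 + 14.3056*z^4 - 7.2646*z^3 - 5.5262*z^2 + 4.722*z - 0.9044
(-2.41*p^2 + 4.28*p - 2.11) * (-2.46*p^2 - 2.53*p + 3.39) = 5.9286*p^4 - 4.4315*p^3 - 13.8077*p^2 + 19.8475*p - 7.1529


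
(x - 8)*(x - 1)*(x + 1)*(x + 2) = x^4 - 6*x^3 - 17*x^2 + 6*x + 16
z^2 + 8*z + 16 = (z + 4)^2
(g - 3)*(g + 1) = g^2 - 2*g - 3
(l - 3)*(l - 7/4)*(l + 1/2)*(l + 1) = l^4 - 13*l^3/4 - 11*l^2/8 + 11*l/2 + 21/8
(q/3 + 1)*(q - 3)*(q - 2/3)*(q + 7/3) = q^4/3 + 5*q^3/9 - 95*q^2/27 - 5*q + 14/3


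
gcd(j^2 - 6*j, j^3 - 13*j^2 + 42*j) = j^2 - 6*j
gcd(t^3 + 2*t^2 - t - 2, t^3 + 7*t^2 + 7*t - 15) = t - 1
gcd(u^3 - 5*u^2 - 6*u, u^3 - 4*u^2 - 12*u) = u^2 - 6*u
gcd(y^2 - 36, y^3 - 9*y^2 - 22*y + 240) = y - 6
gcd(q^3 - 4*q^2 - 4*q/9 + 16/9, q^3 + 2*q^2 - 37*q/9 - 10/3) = q + 2/3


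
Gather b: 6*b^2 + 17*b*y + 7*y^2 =6*b^2 + 17*b*y + 7*y^2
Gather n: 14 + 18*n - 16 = 18*n - 2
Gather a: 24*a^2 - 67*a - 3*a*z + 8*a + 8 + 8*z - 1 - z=24*a^2 + a*(-3*z - 59) + 7*z + 7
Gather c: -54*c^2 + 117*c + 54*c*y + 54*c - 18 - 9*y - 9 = -54*c^2 + c*(54*y + 171) - 9*y - 27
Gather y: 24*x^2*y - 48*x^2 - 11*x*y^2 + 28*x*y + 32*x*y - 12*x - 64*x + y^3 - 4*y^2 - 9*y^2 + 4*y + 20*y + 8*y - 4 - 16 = -48*x^2 - 76*x + y^3 + y^2*(-11*x - 13) + y*(24*x^2 + 60*x + 32) - 20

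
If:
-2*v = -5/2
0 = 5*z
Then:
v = 5/4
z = 0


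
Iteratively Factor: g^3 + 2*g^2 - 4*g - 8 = (g + 2)*(g^2 - 4) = (g - 2)*(g + 2)*(g + 2)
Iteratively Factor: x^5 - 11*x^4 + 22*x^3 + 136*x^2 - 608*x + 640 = (x + 4)*(x^4 - 15*x^3 + 82*x^2 - 192*x + 160) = (x - 2)*(x + 4)*(x^3 - 13*x^2 + 56*x - 80) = (x - 4)*(x - 2)*(x + 4)*(x^2 - 9*x + 20) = (x - 4)^2*(x - 2)*(x + 4)*(x - 5)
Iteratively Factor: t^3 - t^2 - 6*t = (t)*(t^2 - t - 6) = t*(t - 3)*(t + 2)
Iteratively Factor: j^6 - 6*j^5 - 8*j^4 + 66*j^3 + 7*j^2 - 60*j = (j + 1)*(j^5 - 7*j^4 - j^3 + 67*j^2 - 60*j) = j*(j + 1)*(j^4 - 7*j^3 - j^2 + 67*j - 60) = j*(j - 5)*(j + 1)*(j^3 - 2*j^2 - 11*j + 12) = j*(j - 5)*(j - 1)*(j + 1)*(j^2 - j - 12) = j*(j - 5)*(j - 4)*(j - 1)*(j + 1)*(j + 3)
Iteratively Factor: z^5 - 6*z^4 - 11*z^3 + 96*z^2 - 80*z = (z - 4)*(z^4 - 2*z^3 - 19*z^2 + 20*z) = (z - 5)*(z - 4)*(z^3 + 3*z^2 - 4*z) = (z - 5)*(z - 4)*(z - 1)*(z^2 + 4*z) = z*(z - 5)*(z - 4)*(z - 1)*(z + 4)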